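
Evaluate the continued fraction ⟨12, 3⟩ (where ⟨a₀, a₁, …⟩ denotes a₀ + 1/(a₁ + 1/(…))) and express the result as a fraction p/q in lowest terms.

Work from the innermost term outward:
Start with 3.
12 + 1/(3/1) = 12 + 1/3 = 37/3

37/3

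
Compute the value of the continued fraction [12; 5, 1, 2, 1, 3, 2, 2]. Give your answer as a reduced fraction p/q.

5795/476

a_0 = 12: 12/1
a_1 = 5: 61/5
a_2 = 1: 73/6
a_3 = 2: 207/17
a_4 = 1: 280/23
a_5 = 3: 1047/86
a_6 = 2: 2374/195
a_7 = 2: 5795/476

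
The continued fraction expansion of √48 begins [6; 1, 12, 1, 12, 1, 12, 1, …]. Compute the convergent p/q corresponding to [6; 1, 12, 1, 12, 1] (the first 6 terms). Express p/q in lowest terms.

Start with 1.
12 + 1/(1/1) = 12 + 1/1 = 13/1
1 + 1/(13/1) = 1 + 1/13 = 14/13
12 + 1/(14/13) = 12 + 13/14 = 181/14
1 + 1/(181/14) = 1 + 14/181 = 195/181
6 + 1/(195/181) = 6 + 181/195 = 1351/195

1351/195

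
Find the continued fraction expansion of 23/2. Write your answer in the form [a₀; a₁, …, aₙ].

23 ÷ 2 → quotient 11, remainder 1
2 ÷ 1 → quotient 2, remainder 0

[11; 2]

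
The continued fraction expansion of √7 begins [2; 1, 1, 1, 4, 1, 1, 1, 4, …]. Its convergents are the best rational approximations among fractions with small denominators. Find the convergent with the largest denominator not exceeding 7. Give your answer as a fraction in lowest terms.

8/3

List convergents until the denominator exceeds the bound:
a_0 = 2: 2/1  (≤ bound)
a_1 = 1: 3/1  (≤ bound)
a_2 = 1: 5/2  (≤ bound)
a_3 = 1: 8/3  (≤ bound)
a_4 = 4: 37/14  (> 7, stop)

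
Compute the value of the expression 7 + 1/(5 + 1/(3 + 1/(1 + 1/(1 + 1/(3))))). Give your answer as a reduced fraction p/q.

Start with 3.
1 + 1/(3/1) = 1 + 1/3 = 4/3
1 + 1/(4/3) = 1 + 3/4 = 7/4
3 + 1/(7/4) = 3 + 4/7 = 25/7
5 + 1/(25/7) = 5 + 7/25 = 132/25
7 + 1/(132/25) = 7 + 25/132 = 949/132

949/132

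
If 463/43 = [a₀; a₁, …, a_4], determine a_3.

Run the Euclidean algorithm, recording each quotient:
463 = 10·43 + 33, so a_0 = 10
43 = 1·33 + 10, so a_1 = 1
33 = 3·10 + 3, so a_2 = 3
10 = 3·3 + 1, so a_3 = 3

3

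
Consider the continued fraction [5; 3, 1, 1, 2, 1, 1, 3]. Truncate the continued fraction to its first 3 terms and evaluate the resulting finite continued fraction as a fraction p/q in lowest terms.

21/4

Compute successive convergents:
a_0 = 5: 5/1
a_1 = 3: 16/3
a_2 = 1: 21/4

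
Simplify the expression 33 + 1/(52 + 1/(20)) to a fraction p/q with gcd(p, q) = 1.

34373/1041

Starting at the tail and folding back:
Start with 20.
52 + 1/(20/1) = 52 + 1/20 = 1041/20
33 + 1/(1041/20) = 33 + 20/1041 = 34373/1041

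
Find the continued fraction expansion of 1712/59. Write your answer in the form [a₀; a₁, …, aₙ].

[29; 59]

⌊1712/59⌋ = 29, remainder 1
⌊59/1⌋ = 59, remainder 0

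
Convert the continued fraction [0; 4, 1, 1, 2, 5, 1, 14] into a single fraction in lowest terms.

475/2182

a_0 = 0: 0/1
a_1 = 4: 1/4
a_2 = 1: 1/5
a_3 = 1: 2/9
a_4 = 2: 5/23
a_5 = 5: 27/124
a_6 = 1: 32/147
a_7 = 14: 475/2182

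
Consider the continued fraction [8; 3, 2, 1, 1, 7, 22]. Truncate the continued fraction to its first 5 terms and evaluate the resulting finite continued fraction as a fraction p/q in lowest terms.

a_0 = 8: 8/1
a_1 = 3: 25/3
a_2 = 2: 58/7
a_3 = 1: 83/10
a_4 = 1: 141/17

141/17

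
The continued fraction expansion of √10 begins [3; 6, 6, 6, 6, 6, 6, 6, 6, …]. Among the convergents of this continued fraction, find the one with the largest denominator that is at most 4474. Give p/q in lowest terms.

4443/1405

List convergents until the denominator exceeds the bound:
a_0 = 3: 3/1  (≤ bound)
a_1 = 6: 19/6  (≤ bound)
a_2 = 6: 117/37  (≤ bound)
a_3 = 6: 721/228  (≤ bound)
a_4 = 6: 4443/1405  (≤ bound)
a_5 = 6: 27379/8658  (> 4474, stop)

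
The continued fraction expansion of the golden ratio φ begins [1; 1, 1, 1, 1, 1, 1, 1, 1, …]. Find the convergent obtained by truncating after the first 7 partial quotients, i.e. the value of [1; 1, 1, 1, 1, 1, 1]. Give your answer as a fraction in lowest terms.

21/13

a_0 = 1: 1/1
a_1 = 1: 2/1
a_2 = 1: 3/2
a_3 = 1: 5/3
a_4 = 1: 8/5
a_5 = 1: 13/8
a_6 = 1: 21/13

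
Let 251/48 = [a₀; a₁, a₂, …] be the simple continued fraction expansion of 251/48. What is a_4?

Run the Euclidean algorithm, recording each quotient:
251 ÷ 48 → quotient 5, remainder 11
48 ÷ 11 → quotient 4, remainder 4
11 ÷ 4 → quotient 2, remainder 3
4 ÷ 3 → quotient 1, remainder 1
3 ÷ 1 → quotient 3, remainder 0

3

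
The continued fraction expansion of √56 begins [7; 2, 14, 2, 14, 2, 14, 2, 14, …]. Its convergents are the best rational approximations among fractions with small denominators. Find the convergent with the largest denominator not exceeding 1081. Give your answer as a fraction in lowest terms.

a_0 = 7: 7/1  (≤ bound)
a_1 = 2: 15/2  (≤ bound)
a_2 = 14: 217/29  (≤ bound)
a_3 = 2: 449/60  (≤ bound)
a_4 = 14: 6503/869  (≤ bound)
a_5 = 2: 13455/1798  (> 1081, stop)

6503/869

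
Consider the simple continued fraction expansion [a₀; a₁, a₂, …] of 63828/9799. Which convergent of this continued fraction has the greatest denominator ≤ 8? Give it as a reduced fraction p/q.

13/2

a_0 = 6: 6/1  (≤ bound)
a_1 = 1: 7/1  (≤ bound)
a_2 = 1: 13/2  (≤ bound)
a_3 = 17: 228/35  (> 8, stop)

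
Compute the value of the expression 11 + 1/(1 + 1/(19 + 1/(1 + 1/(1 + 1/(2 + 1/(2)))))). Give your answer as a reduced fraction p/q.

a_0 = 11: 11/1
a_1 = 1: 12/1
a_2 = 19: 239/20
a_3 = 1: 251/21
a_4 = 1: 490/41
a_5 = 2: 1231/103
a_6 = 2: 2952/247

2952/247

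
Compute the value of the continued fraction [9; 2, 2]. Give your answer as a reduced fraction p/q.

47/5

Collapse the nested fraction from the inside out:
Start with 2.
2 + 1/(2/1) = 2 + 1/2 = 5/2
9 + 1/(5/2) = 9 + 2/5 = 47/5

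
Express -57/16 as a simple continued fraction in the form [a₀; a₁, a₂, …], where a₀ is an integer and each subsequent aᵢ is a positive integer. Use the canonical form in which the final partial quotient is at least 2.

[-4; 2, 3, 2]

-57 = -4·16 + 7, so a_0 = -4
16 = 2·7 + 2, so a_1 = 2
7 = 3·2 + 1, so a_2 = 3
2 = 2·1 + 0, so a_3 = 2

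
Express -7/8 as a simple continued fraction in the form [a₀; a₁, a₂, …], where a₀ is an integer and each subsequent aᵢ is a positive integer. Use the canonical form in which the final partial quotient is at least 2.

Run the Euclidean algorithm, recording each quotient:
⌊-7/8⌋ = -1, remainder 1
⌊8/1⌋ = 8, remainder 0

[-1; 8]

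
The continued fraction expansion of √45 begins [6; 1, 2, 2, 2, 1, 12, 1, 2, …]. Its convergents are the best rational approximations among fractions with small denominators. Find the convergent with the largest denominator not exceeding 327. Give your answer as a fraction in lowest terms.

2046/305

List convergents until the denominator exceeds the bound:
a_0 = 6: 6/1  (≤ bound)
a_1 = 1: 7/1  (≤ bound)
a_2 = 2: 20/3  (≤ bound)
a_3 = 2: 47/7  (≤ bound)
a_4 = 2: 114/17  (≤ bound)
a_5 = 1: 161/24  (≤ bound)
a_6 = 12: 2046/305  (≤ bound)
a_7 = 1: 2207/329  (> 327, stop)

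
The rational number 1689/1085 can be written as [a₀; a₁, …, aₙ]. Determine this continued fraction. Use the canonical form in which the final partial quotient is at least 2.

[1; 1, 1, 3, 1, 10, 5, 2]

1689 ÷ 1085 → quotient 1, remainder 604
1085 ÷ 604 → quotient 1, remainder 481
604 ÷ 481 → quotient 1, remainder 123
481 ÷ 123 → quotient 3, remainder 112
123 ÷ 112 → quotient 1, remainder 11
112 ÷ 11 → quotient 10, remainder 2
11 ÷ 2 → quotient 5, remainder 1
2 ÷ 1 → quotient 2, remainder 0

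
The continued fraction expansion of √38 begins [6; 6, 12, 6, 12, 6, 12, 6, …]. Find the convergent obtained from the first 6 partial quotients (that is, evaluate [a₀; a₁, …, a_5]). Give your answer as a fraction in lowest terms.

Starting at the tail and folding back:
Start with 6.
12 + 1/(6/1) = 12 + 1/6 = 73/6
6 + 1/(73/6) = 6 + 6/73 = 444/73
12 + 1/(444/73) = 12 + 73/444 = 5401/444
6 + 1/(5401/444) = 6 + 444/5401 = 32850/5401
6 + 1/(32850/5401) = 6 + 5401/32850 = 202501/32850

202501/32850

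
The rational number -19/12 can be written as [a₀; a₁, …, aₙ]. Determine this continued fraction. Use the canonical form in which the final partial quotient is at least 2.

[-2; 2, 2, 2]

Repeatedly divide and take the remainder:
-19 ÷ 12 → quotient -2, remainder 5
12 ÷ 5 → quotient 2, remainder 2
5 ÷ 2 → quotient 2, remainder 1
2 ÷ 1 → quotient 2, remainder 0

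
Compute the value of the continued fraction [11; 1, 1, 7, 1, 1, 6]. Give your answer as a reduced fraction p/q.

Build up convergents one term at a time:
a_0 = 11: 11/1
a_1 = 1: 12/1
a_2 = 1: 23/2
a_3 = 7: 173/15
a_4 = 1: 196/17
a_5 = 1: 369/32
a_6 = 6: 2410/209

2410/209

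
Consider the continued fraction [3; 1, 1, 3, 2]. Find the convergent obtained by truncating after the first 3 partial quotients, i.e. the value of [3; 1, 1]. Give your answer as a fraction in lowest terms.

a_0 = 3: 3/1
a_1 = 1: 4/1
a_2 = 1: 7/2

7/2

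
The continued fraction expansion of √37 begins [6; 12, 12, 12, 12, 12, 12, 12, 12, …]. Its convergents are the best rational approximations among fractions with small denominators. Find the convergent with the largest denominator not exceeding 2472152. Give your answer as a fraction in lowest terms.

1555849/255780

a_0 = 6: 6/1  (≤ bound)
a_1 = 12: 73/12  (≤ bound)
a_2 = 12: 882/145  (≤ bound)
a_3 = 12: 10657/1752  (≤ bound)
a_4 = 12: 128766/21169  (≤ bound)
a_5 = 12: 1555849/255780  (≤ bound)
a_6 = 12: 18798954/3090529  (> 2472152, stop)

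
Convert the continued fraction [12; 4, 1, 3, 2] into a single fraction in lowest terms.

Start with 2.
3 + 1/(2/1) = 3 + 1/2 = 7/2
1 + 1/(7/2) = 1 + 2/7 = 9/7
4 + 1/(9/7) = 4 + 7/9 = 43/9
12 + 1/(43/9) = 12 + 9/43 = 525/43

525/43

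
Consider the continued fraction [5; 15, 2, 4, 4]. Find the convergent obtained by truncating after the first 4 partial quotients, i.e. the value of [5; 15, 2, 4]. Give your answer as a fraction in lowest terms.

704/139

Start with 4.
2 + 1/(4/1) = 2 + 1/4 = 9/4
15 + 1/(9/4) = 15 + 4/9 = 139/9
5 + 1/(139/9) = 5 + 9/139 = 704/139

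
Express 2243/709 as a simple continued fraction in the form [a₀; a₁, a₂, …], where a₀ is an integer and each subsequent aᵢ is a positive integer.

[3; 6, 8, 1, 12]

⌊2243/709⌋ = 3, remainder 116
⌊709/116⌋ = 6, remainder 13
⌊116/13⌋ = 8, remainder 12
⌊13/12⌋ = 1, remainder 1
⌊12/1⌋ = 12, remainder 0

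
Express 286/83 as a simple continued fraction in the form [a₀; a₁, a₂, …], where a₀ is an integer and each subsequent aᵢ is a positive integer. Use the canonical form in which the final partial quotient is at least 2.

286 ÷ 83 → quotient 3, remainder 37
83 ÷ 37 → quotient 2, remainder 9
37 ÷ 9 → quotient 4, remainder 1
9 ÷ 1 → quotient 9, remainder 0

[3; 2, 4, 9]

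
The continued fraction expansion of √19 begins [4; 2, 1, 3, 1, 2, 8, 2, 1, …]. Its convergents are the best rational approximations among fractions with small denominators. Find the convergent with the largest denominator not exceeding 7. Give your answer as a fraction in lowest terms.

13/3

a_0 = 4: 4/1  (≤ bound)
a_1 = 2: 9/2  (≤ bound)
a_2 = 1: 13/3  (≤ bound)
a_3 = 3: 48/11  (> 7, stop)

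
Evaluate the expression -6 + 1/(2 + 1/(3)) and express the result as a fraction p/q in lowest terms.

-39/7

Start with 3.
2 + 1/(3/1) = 2 + 1/3 = 7/3
-6 + 1/(7/3) = -6 + 3/7 = -39/7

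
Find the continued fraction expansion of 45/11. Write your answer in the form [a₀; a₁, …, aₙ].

[4; 11]

45 ÷ 11 → quotient 4, remainder 1
11 ÷ 1 → quotient 11, remainder 0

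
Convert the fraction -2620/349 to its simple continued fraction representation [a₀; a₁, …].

[-8; 2, 34, 2, 2]

-2620 ÷ 349 → quotient -8, remainder 172
349 ÷ 172 → quotient 2, remainder 5
172 ÷ 5 → quotient 34, remainder 2
5 ÷ 2 → quotient 2, remainder 1
2 ÷ 1 → quotient 2, remainder 0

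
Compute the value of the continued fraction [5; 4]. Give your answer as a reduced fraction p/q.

21/4

a_0 = 5: 5/1
a_1 = 4: 21/4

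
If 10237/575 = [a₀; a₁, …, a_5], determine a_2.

4

⌊10237/575⌋ = 17, remainder 462
⌊575/462⌋ = 1, remainder 113
⌊462/113⌋ = 4, remainder 10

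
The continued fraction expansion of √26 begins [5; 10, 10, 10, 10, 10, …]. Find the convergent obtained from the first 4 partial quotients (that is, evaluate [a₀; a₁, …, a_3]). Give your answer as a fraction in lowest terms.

Start with 10.
10 + 1/(10/1) = 10 + 1/10 = 101/10
10 + 1/(101/10) = 10 + 10/101 = 1020/101
5 + 1/(1020/101) = 5 + 101/1020 = 5201/1020

5201/1020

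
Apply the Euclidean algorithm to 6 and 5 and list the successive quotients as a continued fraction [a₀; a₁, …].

[1; 5]

⌊6/5⌋ = 1, remainder 1
⌊5/1⌋ = 5, remainder 0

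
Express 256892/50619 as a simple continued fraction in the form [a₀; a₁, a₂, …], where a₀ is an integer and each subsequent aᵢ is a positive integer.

[5; 13, 3, 54, 1, 2, 3, 2]

Run the Euclidean algorithm, recording each quotient:
256892 = 5·50619 + 3797, so a_0 = 5
50619 = 13·3797 + 1258, so a_1 = 13
3797 = 3·1258 + 23, so a_2 = 3
1258 = 54·23 + 16, so a_3 = 54
23 = 1·16 + 7, so a_4 = 1
16 = 2·7 + 2, so a_5 = 2
7 = 3·2 + 1, so a_6 = 3
2 = 2·1 + 0, so a_7 = 2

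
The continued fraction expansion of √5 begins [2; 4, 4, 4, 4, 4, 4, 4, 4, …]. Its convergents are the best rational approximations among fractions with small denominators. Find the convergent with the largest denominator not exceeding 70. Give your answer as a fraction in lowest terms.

List convergents until the denominator exceeds the bound:
a_0 = 2: 2/1  (≤ bound)
a_1 = 4: 9/4  (≤ bound)
a_2 = 4: 38/17  (≤ bound)
a_3 = 4: 161/72  (> 70, stop)

38/17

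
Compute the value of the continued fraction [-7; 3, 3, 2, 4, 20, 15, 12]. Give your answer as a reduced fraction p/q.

a_0 = -7: -7/1
a_1 = 3: -20/3
a_2 = 3: -67/10
a_3 = 2: -154/23
a_4 = 4: -683/102
a_5 = 20: -13814/2063
a_6 = 15: -207893/31047
a_7 = 12: -2508530/374627

-2508530/374627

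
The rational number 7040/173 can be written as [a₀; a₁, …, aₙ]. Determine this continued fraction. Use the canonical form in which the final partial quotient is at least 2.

[40; 1, 2, 3, 1, 3, 1, 2]

Run the Euclidean algorithm, recording each quotient:
7040 = 40·173 + 120, so a_0 = 40
173 = 1·120 + 53, so a_1 = 1
120 = 2·53 + 14, so a_2 = 2
53 = 3·14 + 11, so a_3 = 3
14 = 1·11 + 3, so a_4 = 1
11 = 3·3 + 2, so a_5 = 3
3 = 1·2 + 1, so a_6 = 1
2 = 2·1 + 0, so a_7 = 2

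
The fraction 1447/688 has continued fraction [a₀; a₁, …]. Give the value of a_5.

2

1447 ÷ 688 → quotient 2, remainder 71
688 ÷ 71 → quotient 9, remainder 49
71 ÷ 49 → quotient 1, remainder 22
49 ÷ 22 → quotient 2, remainder 5
22 ÷ 5 → quotient 4, remainder 2
5 ÷ 2 → quotient 2, remainder 1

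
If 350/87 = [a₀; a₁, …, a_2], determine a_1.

43

⌊350/87⌋ = 4, remainder 2
⌊87/2⌋ = 43, remainder 1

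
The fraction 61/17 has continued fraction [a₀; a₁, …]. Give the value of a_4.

61 ÷ 17 → quotient 3, remainder 10
17 ÷ 10 → quotient 1, remainder 7
10 ÷ 7 → quotient 1, remainder 3
7 ÷ 3 → quotient 2, remainder 1
3 ÷ 1 → quotient 3, remainder 0

3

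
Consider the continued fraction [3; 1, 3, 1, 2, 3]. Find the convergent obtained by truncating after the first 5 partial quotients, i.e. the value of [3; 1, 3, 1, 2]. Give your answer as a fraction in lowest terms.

53/14

Build up convergents one term at a time:
a_0 = 3: 3/1
a_1 = 1: 4/1
a_2 = 3: 15/4
a_3 = 1: 19/5
a_4 = 2: 53/14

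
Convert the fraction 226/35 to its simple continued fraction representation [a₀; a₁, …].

226 = 6·35 + 16, so a_0 = 6
35 = 2·16 + 3, so a_1 = 2
16 = 5·3 + 1, so a_2 = 5
3 = 3·1 + 0, so a_3 = 3

[6; 2, 5, 3]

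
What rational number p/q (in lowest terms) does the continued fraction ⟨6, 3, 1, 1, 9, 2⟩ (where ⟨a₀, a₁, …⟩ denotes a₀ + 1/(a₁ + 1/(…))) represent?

886/141

a_0 = 6: 6/1
a_1 = 3: 19/3
a_2 = 1: 25/4
a_3 = 1: 44/7
a_4 = 9: 421/67
a_5 = 2: 886/141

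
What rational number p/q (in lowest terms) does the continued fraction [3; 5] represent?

16/5

Start with 5.
3 + 1/(5/1) = 3 + 1/5 = 16/5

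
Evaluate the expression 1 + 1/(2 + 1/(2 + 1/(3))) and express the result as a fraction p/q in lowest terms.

Collapse the nested fraction from the inside out:
Start with 3.
2 + 1/(3/1) = 2 + 1/3 = 7/3
2 + 1/(7/3) = 2 + 3/7 = 17/7
1 + 1/(17/7) = 1 + 7/17 = 24/17

24/17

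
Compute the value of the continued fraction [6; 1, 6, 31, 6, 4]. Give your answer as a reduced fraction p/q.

37567/5478

a_0 = 6: 6/1
a_1 = 1: 7/1
a_2 = 6: 48/7
a_3 = 31: 1495/218
a_4 = 6: 9018/1315
a_5 = 4: 37567/5478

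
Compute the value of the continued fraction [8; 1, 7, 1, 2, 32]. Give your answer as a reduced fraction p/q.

7472/841

Start with 32.
2 + 1/(32/1) = 2 + 1/32 = 65/32
1 + 1/(65/32) = 1 + 32/65 = 97/65
7 + 1/(97/65) = 7 + 65/97 = 744/97
1 + 1/(744/97) = 1 + 97/744 = 841/744
8 + 1/(841/744) = 8 + 744/841 = 7472/841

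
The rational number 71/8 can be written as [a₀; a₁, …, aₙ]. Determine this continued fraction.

Run the Euclidean algorithm, recording each quotient:
71 ÷ 8 → quotient 8, remainder 7
8 ÷ 7 → quotient 1, remainder 1
7 ÷ 1 → quotient 7, remainder 0

[8; 1, 7]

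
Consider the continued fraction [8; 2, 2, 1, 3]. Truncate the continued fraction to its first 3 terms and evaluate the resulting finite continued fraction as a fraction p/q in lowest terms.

42/5

a_0 = 8: 8/1
a_1 = 2: 17/2
a_2 = 2: 42/5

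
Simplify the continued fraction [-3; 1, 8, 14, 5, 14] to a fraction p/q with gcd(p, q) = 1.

Start with 14.
5 + 1/(14/1) = 5 + 1/14 = 71/14
14 + 1/(71/14) = 14 + 14/71 = 1008/71
8 + 1/(1008/71) = 8 + 71/1008 = 8135/1008
1 + 1/(8135/1008) = 1 + 1008/8135 = 9143/8135
-3 + 1/(9143/8135) = -3 + 8135/9143 = -19294/9143

-19294/9143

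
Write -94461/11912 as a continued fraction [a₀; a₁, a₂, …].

Apply division with remainder until the remainder is 0:
-94461 = -8·11912 + 835, so a_0 = -8
11912 = 14·835 + 222, so a_1 = 14
835 = 3·222 + 169, so a_2 = 3
222 = 1·169 + 53, so a_3 = 1
169 = 3·53 + 10, so a_4 = 3
53 = 5·10 + 3, so a_5 = 5
10 = 3·3 + 1, so a_6 = 3
3 = 3·1 + 0, so a_7 = 3

[-8; 14, 3, 1, 3, 5, 3, 3]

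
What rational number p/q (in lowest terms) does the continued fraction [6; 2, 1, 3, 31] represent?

a_0 = 6: 6/1
a_1 = 2: 13/2
a_2 = 1: 19/3
a_3 = 3: 70/11
a_4 = 31: 2189/344

2189/344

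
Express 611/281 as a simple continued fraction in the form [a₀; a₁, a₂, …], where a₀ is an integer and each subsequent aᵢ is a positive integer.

[2; 5, 1, 2, 1, 3, 3]

611 = 2·281 + 49, so a_0 = 2
281 = 5·49 + 36, so a_1 = 5
49 = 1·36 + 13, so a_2 = 1
36 = 2·13 + 10, so a_3 = 2
13 = 1·10 + 3, so a_4 = 1
10 = 3·3 + 1, so a_5 = 3
3 = 3·1 + 0, so a_6 = 3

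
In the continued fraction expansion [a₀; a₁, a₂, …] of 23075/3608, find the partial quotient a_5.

Repeatedly divide and take the remainder:
23075 ÷ 3608 → quotient 6, remainder 1427
3608 ÷ 1427 → quotient 2, remainder 754
1427 ÷ 754 → quotient 1, remainder 673
754 ÷ 673 → quotient 1, remainder 81
673 ÷ 81 → quotient 8, remainder 25
81 ÷ 25 → quotient 3, remainder 6

3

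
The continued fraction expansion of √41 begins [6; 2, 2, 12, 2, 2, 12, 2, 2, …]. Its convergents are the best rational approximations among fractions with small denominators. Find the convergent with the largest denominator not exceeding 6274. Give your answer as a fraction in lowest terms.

25414/3969

a_0 = 6: 6/1  (≤ bound)
a_1 = 2: 13/2  (≤ bound)
a_2 = 2: 32/5  (≤ bound)
a_3 = 12: 397/62  (≤ bound)
a_4 = 2: 826/129  (≤ bound)
a_5 = 2: 2049/320  (≤ bound)
a_6 = 12: 25414/3969  (≤ bound)
a_7 = 2: 52877/8258  (> 6274, stop)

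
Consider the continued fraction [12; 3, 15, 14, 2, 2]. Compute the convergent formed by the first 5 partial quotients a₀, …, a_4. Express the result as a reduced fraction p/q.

Start with 2.
14 + 1/(2/1) = 14 + 1/2 = 29/2
15 + 1/(29/2) = 15 + 2/29 = 437/29
3 + 1/(437/29) = 3 + 29/437 = 1340/437
12 + 1/(1340/437) = 12 + 437/1340 = 16517/1340

16517/1340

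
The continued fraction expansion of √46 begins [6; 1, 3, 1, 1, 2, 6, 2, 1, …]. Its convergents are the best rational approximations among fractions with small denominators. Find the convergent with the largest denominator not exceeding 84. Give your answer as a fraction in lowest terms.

156/23

List convergents until the denominator exceeds the bound:
a_0 = 6: 6/1  (≤ bound)
a_1 = 1: 7/1  (≤ bound)
a_2 = 3: 27/4  (≤ bound)
a_3 = 1: 34/5  (≤ bound)
a_4 = 1: 61/9  (≤ bound)
a_5 = 2: 156/23  (≤ bound)
a_6 = 6: 997/147  (> 84, stop)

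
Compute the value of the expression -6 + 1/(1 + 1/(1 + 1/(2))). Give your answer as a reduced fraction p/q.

-27/5

Use the convergent recurrence hₖ = aₖ·hₖ₋₁ + hₖ₋₂ (and likewise for the denominators kₖ):
a_0 = -6: -6/1
a_1 = 1: -5/1
a_2 = 1: -11/2
a_3 = 2: -27/5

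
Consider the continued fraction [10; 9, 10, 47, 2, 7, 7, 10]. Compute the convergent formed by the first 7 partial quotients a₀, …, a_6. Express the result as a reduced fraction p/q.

Start with 7.
7 + 1/(7/1) = 7 + 1/7 = 50/7
2 + 1/(50/7) = 2 + 7/50 = 107/50
47 + 1/(107/50) = 47 + 50/107 = 5079/107
10 + 1/(5079/107) = 10 + 107/5079 = 50897/5079
9 + 1/(50897/5079) = 9 + 5079/50897 = 463152/50897
10 + 1/(463152/50897) = 10 + 50897/463152 = 4682417/463152

4682417/463152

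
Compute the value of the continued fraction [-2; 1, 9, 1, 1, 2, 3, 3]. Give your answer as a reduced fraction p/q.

-649/593

a_0 = -2: -2/1
a_1 = 1: -1/1
a_2 = 9: -11/10
a_3 = 1: -12/11
a_4 = 1: -23/21
a_5 = 2: -58/53
a_6 = 3: -197/180
a_7 = 3: -649/593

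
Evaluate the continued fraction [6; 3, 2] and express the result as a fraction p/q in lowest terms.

44/7

Compute successive convergents:
a_0 = 6: 6/1
a_1 = 3: 19/3
a_2 = 2: 44/7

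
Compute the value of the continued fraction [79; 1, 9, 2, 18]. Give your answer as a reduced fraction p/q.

a_0 = 79: 79/1
a_1 = 1: 80/1
a_2 = 9: 799/10
a_3 = 2: 1678/21
a_4 = 18: 31003/388

31003/388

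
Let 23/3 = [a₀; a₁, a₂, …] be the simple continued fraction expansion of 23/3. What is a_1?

23 = 7·3 + 2, so a_0 = 7
3 = 1·2 + 1, so a_1 = 1

1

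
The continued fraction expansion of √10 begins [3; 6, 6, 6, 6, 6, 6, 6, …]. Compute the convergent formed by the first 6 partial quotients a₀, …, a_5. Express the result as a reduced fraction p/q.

27379/8658

Start with 6.
6 + 1/(6/1) = 6 + 1/6 = 37/6
6 + 1/(37/6) = 6 + 6/37 = 228/37
6 + 1/(228/37) = 6 + 37/228 = 1405/228
6 + 1/(1405/228) = 6 + 228/1405 = 8658/1405
3 + 1/(8658/1405) = 3 + 1405/8658 = 27379/8658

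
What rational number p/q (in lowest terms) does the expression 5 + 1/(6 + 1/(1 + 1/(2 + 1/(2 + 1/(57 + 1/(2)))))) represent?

a_0 = 5: 5/1
a_1 = 6: 31/6
a_2 = 1: 36/7
a_3 = 2: 103/20
a_4 = 2: 242/47
a_5 = 57: 13897/2699
a_6 = 2: 28036/5445

28036/5445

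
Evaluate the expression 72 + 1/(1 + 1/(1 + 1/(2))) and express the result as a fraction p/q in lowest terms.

Use the convergent recurrence hₖ = aₖ·hₖ₋₁ + hₖ₋₂ (and likewise for the denominators kₖ):
a_0 = 72: 72/1
a_1 = 1: 73/1
a_2 = 1: 145/2
a_3 = 2: 363/5

363/5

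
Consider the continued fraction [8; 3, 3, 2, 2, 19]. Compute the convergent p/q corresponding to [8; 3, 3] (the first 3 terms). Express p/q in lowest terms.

83/10

Collapse the nested fraction from the inside out:
Start with 3.
3 + 1/(3/1) = 3 + 1/3 = 10/3
8 + 1/(10/3) = 8 + 3/10 = 83/10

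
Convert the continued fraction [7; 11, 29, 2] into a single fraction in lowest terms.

Starting at the tail and folding back:
Start with 2.
29 + 1/(2/1) = 29 + 1/2 = 59/2
11 + 1/(59/2) = 11 + 2/59 = 651/59
7 + 1/(651/59) = 7 + 59/651 = 4616/651

4616/651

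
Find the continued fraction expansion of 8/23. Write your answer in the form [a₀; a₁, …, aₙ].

[0; 2, 1, 7]

Apply division with remainder until the remainder is 0:
⌊8/23⌋ = 0, remainder 8
⌊23/8⌋ = 2, remainder 7
⌊8/7⌋ = 1, remainder 1
⌊7/1⌋ = 7, remainder 0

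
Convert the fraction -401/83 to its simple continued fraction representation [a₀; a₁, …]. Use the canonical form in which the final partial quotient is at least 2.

[-5; 5, 1, 13]

⌊-401/83⌋ = -5, remainder 14
⌊83/14⌋ = 5, remainder 13
⌊14/13⌋ = 1, remainder 1
⌊13/1⌋ = 13, remainder 0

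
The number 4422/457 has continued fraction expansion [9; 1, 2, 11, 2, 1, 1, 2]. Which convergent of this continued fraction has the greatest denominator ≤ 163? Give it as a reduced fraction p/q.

1016/105

a_0 = 9: 9/1  (≤ bound)
a_1 = 1: 10/1  (≤ bound)
a_2 = 2: 29/3  (≤ bound)
a_3 = 11: 329/34  (≤ bound)
a_4 = 2: 687/71  (≤ bound)
a_5 = 1: 1016/105  (≤ bound)
a_6 = 1: 1703/176  (> 163, stop)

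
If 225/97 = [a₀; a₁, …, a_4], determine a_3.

1

225 = 2·97 + 31, so a_0 = 2
97 = 3·31 + 4, so a_1 = 3
31 = 7·4 + 3, so a_2 = 7
4 = 1·3 + 1, so a_3 = 1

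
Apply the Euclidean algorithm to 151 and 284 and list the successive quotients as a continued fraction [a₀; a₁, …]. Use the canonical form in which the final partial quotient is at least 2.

[0; 1, 1, 7, 2, 1, 1, 3]

Run the Euclidean algorithm, recording each quotient:
151 = 0·284 + 151, so a_0 = 0
284 = 1·151 + 133, so a_1 = 1
151 = 1·133 + 18, so a_2 = 1
133 = 7·18 + 7, so a_3 = 7
18 = 2·7 + 4, so a_4 = 2
7 = 1·4 + 3, so a_5 = 1
4 = 1·3 + 1, so a_6 = 1
3 = 3·1 + 0, so a_7 = 3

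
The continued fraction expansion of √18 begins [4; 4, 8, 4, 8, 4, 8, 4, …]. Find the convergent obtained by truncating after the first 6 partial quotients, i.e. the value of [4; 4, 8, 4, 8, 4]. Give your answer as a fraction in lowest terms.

a_0 = 4: 4/1
a_1 = 4: 17/4
a_2 = 8: 140/33
a_3 = 4: 577/136
a_4 = 8: 4756/1121
a_5 = 4: 19601/4620

19601/4620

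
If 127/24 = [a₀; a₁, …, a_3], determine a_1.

3

Apply division with remainder until the remainder is 0:
127 ÷ 24 → quotient 5, remainder 7
24 ÷ 7 → quotient 3, remainder 3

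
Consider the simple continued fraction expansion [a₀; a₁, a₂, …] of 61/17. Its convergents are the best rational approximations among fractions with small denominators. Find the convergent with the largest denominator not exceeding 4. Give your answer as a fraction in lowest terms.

7/2

List convergents until the denominator exceeds the bound:
a_0 = 3: 3/1  (≤ bound)
a_1 = 1: 4/1  (≤ bound)
a_2 = 1: 7/2  (≤ bound)
a_3 = 2: 18/5  (> 4, stop)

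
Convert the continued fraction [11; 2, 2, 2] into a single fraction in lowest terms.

137/12

Start with 2.
2 + 1/(2/1) = 2 + 1/2 = 5/2
2 + 1/(5/2) = 2 + 2/5 = 12/5
11 + 1/(12/5) = 11 + 5/12 = 137/12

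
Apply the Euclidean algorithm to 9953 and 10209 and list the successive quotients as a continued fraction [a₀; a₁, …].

⌊9953/10209⌋ = 0, remainder 9953
⌊10209/9953⌋ = 1, remainder 256
⌊9953/256⌋ = 38, remainder 225
⌊256/225⌋ = 1, remainder 31
⌊225/31⌋ = 7, remainder 8
⌊31/8⌋ = 3, remainder 7
⌊8/7⌋ = 1, remainder 1
⌊7/1⌋ = 7, remainder 0

[0; 1, 38, 1, 7, 3, 1, 7]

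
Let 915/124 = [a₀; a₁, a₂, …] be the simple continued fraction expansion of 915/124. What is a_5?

3

Apply division with remainder until the remainder is 0:
915 ÷ 124 → quotient 7, remainder 47
124 ÷ 47 → quotient 2, remainder 30
47 ÷ 30 → quotient 1, remainder 17
30 ÷ 17 → quotient 1, remainder 13
17 ÷ 13 → quotient 1, remainder 4
13 ÷ 4 → quotient 3, remainder 1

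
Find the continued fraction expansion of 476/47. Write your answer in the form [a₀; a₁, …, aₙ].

476 = 10·47 + 6, so a_0 = 10
47 = 7·6 + 5, so a_1 = 7
6 = 1·5 + 1, so a_2 = 1
5 = 5·1 + 0, so a_3 = 5

[10; 7, 1, 5]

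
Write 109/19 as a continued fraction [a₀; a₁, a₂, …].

[5; 1, 2, 1, 4]

109 ÷ 19 → quotient 5, remainder 14
19 ÷ 14 → quotient 1, remainder 5
14 ÷ 5 → quotient 2, remainder 4
5 ÷ 4 → quotient 1, remainder 1
4 ÷ 1 → quotient 4, remainder 0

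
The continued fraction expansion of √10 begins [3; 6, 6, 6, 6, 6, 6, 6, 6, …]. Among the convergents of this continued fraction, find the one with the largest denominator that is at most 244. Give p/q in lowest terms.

721/228

a_0 = 3: 3/1  (≤ bound)
a_1 = 6: 19/6  (≤ bound)
a_2 = 6: 117/37  (≤ bound)
a_3 = 6: 721/228  (≤ bound)
a_4 = 6: 4443/1405  (> 244, stop)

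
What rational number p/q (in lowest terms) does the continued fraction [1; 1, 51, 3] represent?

Starting at the tail and folding back:
Start with 3.
51 + 1/(3/1) = 51 + 1/3 = 154/3
1 + 1/(154/3) = 1 + 3/154 = 157/154
1 + 1/(157/154) = 1 + 154/157 = 311/157

311/157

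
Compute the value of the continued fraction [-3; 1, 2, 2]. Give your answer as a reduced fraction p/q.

Starting at the tail and folding back:
Start with 2.
2 + 1/(2/1) = 2 + 1/2 = 5/2
1 + 1/(5/2) = 1 + 2/5 = 7/5
-3 + 1/(7/5) = -3 + 5/7 = -16/7

-16/7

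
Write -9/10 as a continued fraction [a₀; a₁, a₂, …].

⌊-9/10⌋ = -1, remainder 1
⌊10/1⌋ = 10, remainder 0

[-1; 10]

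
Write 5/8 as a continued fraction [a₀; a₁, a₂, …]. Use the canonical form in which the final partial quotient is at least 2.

5 ÷ 8 → quotient 0, remainder 5
8 ÷ 5 → quotient 1, remainder 3
5 ÷ 3 → quotient 1, remainder 2
3 ÷ 2 → quotient 1, remainder 1
2 ÷ 1 → quotient 2, remainder 0

[0; 1, 1, 1, 2]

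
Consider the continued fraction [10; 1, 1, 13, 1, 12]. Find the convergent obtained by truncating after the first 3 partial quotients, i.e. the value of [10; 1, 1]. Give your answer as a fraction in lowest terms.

21/2

Start with 1.
1 + 1/(1/1) = 1 + 1/1 = 2/1
10 + 1/(2/1) = 10 + 1/2 = 21/2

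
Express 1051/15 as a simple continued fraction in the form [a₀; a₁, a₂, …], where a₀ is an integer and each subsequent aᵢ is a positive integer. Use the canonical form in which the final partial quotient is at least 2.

[70; 15]

Run the Euclidean algorithm, recording each quotient:
⌊1051/15⌋ = 70, remainder 1
⌊15/1⌋ = 15, remainder 0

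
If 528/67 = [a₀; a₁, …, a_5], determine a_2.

7

Repeatedly divide and take the remainder:
528 = 7·67 + 59, so a_0 = 7
67 = 1·59 + 8, so a_1 = 1
59 = 7·8 + 3, so a_2 = 7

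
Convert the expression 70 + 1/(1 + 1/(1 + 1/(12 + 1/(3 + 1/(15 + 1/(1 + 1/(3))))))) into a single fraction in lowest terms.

Collapse the nested fraction from the inside out:
Start with 3.
1 + 1/(3/1) = 1 + 1/3 = 4/3
15 + 1/(4/3) = 15 + 3/4 = 63/4
3 + 1/(63/4) = 3 + 4/63 = 193/63
12 + 1/(193/63) = 12 + 63/193 = 2379/193
1 + 1/(2379/193) = 1 + 193/2379 = 2572/2379
1 + 1/(2572/2379) = 1 + 2379/2572 = 4951/2572
70 + 1/(4951/2572) = 70 + 2572/4951 = 349142/4951

349142/4951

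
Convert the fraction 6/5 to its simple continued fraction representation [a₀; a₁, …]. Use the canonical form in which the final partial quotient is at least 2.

[1; 5]

6 = 1·5 + 1, so a_0 = 1
5 = 5·1 + 0, so a_1 = 5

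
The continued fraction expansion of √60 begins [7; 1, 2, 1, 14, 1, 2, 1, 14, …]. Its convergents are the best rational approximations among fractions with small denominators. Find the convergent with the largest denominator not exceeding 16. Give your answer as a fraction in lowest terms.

a_0 = 7: 7/1  (≤ bound)
a_1 = 1: 8/1  (≤ bound)
a_2 = 2: 23/3  (≤ bound)
a_3 = 1: 31/4  (≤ bound)
a_4 = 14: 457/59  (> 16, stop)

31/4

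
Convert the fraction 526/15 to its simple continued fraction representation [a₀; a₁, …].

⌊526/15⌋ = 35, remainder 1
⌊15/1⌋ = 15, remainder 0

[35; 15]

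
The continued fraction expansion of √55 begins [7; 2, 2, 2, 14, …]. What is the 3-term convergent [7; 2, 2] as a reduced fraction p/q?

Start with 2.
2 + 1/(2/1) = 2 + 1/2 = 5/2
7 + 1/(5/2) = 7 + 2/5 = 37/5

37/5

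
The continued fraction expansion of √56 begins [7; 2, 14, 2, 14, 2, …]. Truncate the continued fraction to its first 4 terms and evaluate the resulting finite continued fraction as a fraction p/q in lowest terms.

449/60

a_0 = 7: 7/1
a_1 = 2: 15/2
a_2 = 14: 217/29
a_3 = 2: 449/60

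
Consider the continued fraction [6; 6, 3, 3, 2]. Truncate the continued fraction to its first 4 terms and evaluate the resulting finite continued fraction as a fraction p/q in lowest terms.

388/63

Work from the innermost term outward:
Start with 3.
3 + 1/(3/1) = 3 + 1/3 = 10/3
6 + 1/(10/3) = 6 + 3/10 = 63/10
6 + 1/(63/10) = 6 + 10/63 = 388/63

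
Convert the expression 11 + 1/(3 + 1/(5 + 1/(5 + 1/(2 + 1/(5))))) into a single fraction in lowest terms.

a_0 = 11: 11/1
a_1 = 3: 34/3
a_2 = 5: 181/16
a_3 = 5: 939/83
a_4 = 2: 2059/182
a_5 = 5: 11234/993

11234/993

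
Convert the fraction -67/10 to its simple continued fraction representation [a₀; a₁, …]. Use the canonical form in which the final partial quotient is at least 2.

[-7; 3, 3]

-67 ÷ 10 → quotient -7, remainder 3
10 ÷ 3 → quotient 3, remainder 1
3 ÷ 1 → quotient 3, remainder 0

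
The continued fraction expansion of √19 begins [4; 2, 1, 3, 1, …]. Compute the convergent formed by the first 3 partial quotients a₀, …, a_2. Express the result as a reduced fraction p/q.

Start with 1.
2 + 1/(1/1) = 2 + 1/1 = 3/1
4 + 1/(3/1) = 4 + 1/3 = 13/3

13/3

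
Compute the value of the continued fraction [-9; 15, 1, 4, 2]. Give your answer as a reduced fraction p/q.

Work from the innermost term outward:
Start with 2.
4 + 1/(2/1) = 4 + 1/2 = 9/2
1 + 1/(9/2) = 1 + 2/9 = 11/9
15 + 1/(11/9) = 15 + 9/11 = 174/11
-9 + 1/(174/11) = -9 + 11/174 = -1555/174

-1555/174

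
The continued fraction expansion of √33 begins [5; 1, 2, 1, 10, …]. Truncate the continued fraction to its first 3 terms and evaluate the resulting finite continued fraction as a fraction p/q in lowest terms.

17/3

Build up convergents one term at a time:
a_0 = 5: 5/1
a_1 = 1: 6/1
a_2 = 2: 17/3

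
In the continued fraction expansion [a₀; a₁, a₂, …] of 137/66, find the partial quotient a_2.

Apply division with remainder until the remainder is 0:
137 ÷ 66 → quotient 2, remainder 5
66 ÷ 5 → quotient 13, remainder 1
5 ÷ 1 → quotient 5, remainder 0

5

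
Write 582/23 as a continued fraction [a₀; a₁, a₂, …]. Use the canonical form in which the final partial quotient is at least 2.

[25; 3, 3, 2]

⌊582/23⌋ = 25, remainder 7
⌊23/7⌋ = 3, remainder 2
⌊7/2⌋ = 3, remainder 1
⌊2/1⌋ = 2, remainder 0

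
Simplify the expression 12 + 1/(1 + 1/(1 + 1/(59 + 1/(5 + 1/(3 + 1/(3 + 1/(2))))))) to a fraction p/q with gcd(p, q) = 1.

182111/14564

a_0 = 12: 12/1
a_1 = 1: 13/1
a_2 = 1: 25/2
a_3 = 59: 1488/119
a_4 = 5: 7465/597
a_5 = 3: 23883/1910
a_6 = 3: 79114/6327
a_7 = 2: 182111/14564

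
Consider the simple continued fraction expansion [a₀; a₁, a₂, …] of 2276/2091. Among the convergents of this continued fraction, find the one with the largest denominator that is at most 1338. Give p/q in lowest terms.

a_0 = 1: 1/1  (≤ bound)
a_1 = 11: 12/11  (≤ bound)
a_2 = 3: 37/34  (≤ bound)
a_3 = 3: 123/113  (≤ bound)
a_4 = 3: 406/373  (≤ bound)
a_5 = 2: 935/859  (≤ bound)
a_6 = 2: 2276/2091  (> 1338, stop)

935/859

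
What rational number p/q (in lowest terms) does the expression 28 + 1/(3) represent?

Start with 3.
28 + 1/(3/1) = 28 + 1/3 = 85/3

85/3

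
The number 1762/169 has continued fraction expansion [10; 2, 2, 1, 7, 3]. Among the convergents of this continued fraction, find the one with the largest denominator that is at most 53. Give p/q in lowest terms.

73/7

List convergents until the denominator exceeds the bound:
a_0 = 10: 10/1  (≤ bound)
a_1 = 2: 21/2  (≤ bound)
a_2 = 2: 52/5  (≤ bound)
a_3 = 1: 73/7  (≤ bound)
a_4 = 7: 563/54  (> 53, stop)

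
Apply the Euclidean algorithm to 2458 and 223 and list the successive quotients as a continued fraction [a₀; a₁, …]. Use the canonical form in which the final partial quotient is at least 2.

Run the Euclidean algorithm, recording each quotient:
2458 = 11·223 + 5, so a_0 = 11
223 = 44·5 + 3, so a_1 = 44
5 = 1·3 + 2, so a_2 = 1
3 = 1·2 + 1, so a_3 = 1
2 = 2·1 + 0, so a_4 = 2

[11; 44, 1, 1, 2]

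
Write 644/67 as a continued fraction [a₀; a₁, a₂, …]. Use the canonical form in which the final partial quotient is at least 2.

[9; 1, 1, 1, 1, 2, 1, 3]

Repeatedly divide and take the remainder:
644 ÷ 67 → quotient 9, remainder 41
67 ÷ 41 → quotient 1, remainder 26
41 ÷ 26 → quotient 1, remainder 15
26 ÷ 15 → quotient 1, remainder 11
15 ÷ 11 → quotient 1, remainder 4
11 ÷ 4 → quotient 2, remainder 3
4 ÷ 3 → quotient 1, remainder 1
3 ÷ 1 → quotient 3, remainder 0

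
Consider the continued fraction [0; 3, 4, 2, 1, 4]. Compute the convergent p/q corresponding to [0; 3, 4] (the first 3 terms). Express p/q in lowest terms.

Start with 4.
3 + 1/(4/1) = 3 + 1/4 = 13/4
0 + 1/(13/4) = 0 + 4/13 = 4/13

4/13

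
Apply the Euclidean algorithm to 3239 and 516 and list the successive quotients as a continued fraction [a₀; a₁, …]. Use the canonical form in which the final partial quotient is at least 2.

[6; 3, 1, 1, 1, 1, 4, 6]

⌊3239/516⌋ = 6, remainder 143
⌊516/143⌋ = 3, remainder 87
⌊143/87⌋ = 1, remainder 56
⌊87/56⌋ = 1, remainder 31
⌊56/31⌋ = 1, remainder 25
⌊31/25⌋ = 1, remainder 6
⌊25/6⌋ = 4, remainder 1
⌊6/1⌋ = 6, remainder 0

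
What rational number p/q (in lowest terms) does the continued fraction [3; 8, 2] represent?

53/17

a_0 = 3: 3/1
a_1 = 8: 25/8
a_2 = 2: 53/17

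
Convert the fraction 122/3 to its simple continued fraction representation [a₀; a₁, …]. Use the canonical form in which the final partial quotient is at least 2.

[40; 1, 2]

Apply division with remainder until the remainder is 0:
122 = 40·3 + 2, so a_0 = 40
3 = 1·2 + 1, so a_1 = 1
2 = 2·1 + 0, so a_2 = 2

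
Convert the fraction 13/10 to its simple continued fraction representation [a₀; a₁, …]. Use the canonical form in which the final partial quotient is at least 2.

[1; 3, 3]

Run the Euclidean algorithm, recording each quotient:
13 = 1·10 + 3, so a_0 = 1
10 = 3·3 + 1, so a_1 = 3
3 = 3·1 + 0, so a_2 = 3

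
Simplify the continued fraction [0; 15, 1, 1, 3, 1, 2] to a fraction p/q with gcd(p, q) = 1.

25/389

a_0 = 0: 0/1
a_1 = 15: 1/15
a_2 = 1: 1/16
a_3 = 1: 2/31
a_4 = 3: 7/109
a_5 = 1: 9/140
a_6 = 2: 25/389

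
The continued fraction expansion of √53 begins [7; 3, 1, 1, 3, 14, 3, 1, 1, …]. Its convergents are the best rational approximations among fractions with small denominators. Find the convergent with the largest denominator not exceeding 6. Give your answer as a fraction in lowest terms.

29/4

a_0 = 7: 7/1  (≤ bound)
a_1 = 3: 22/3  (≤ bound)
a_2 = 1: 29/4  (≤ bound)
a_3 = 1: 51/7  (> 6, stop)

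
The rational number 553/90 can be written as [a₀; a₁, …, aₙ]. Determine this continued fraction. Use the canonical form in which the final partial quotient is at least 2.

Repeatedly divide and take the remainder:
⌊553/90⌋ = 6, remainder 13
⌊90/13⌋ = 6, remainder 12
⌊13/12⌋ = 1, remainder 1
⌊12/1⌋ = 12, remainder 0

[6; 6, 1, 12]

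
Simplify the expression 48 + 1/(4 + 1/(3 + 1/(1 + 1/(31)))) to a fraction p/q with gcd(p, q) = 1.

26047/540

Compute successive convergents:
a_0 = 48: 48/1
a_1 = 4: 193/4
a_2 = 3: 627/13
a_3 = 1: 820/17
a_4 = 31: 26047/540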